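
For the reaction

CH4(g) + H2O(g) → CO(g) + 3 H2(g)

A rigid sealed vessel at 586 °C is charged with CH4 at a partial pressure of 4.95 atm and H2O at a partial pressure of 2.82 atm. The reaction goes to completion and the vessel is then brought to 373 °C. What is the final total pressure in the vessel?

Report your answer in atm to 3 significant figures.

Because the vessel is rigid and T is held at 586 °C, work the stoichiometry in partial pressures (P_i = n_iRT/V).
P(H2O) required for 4.95 atm of CH4 = (1/1) × 4.95 = 4.950 atm; available 2.82 atm, so H2O is limiting.
P(CH4) remaining = 4.95 − (1/1) × 2.82 = 2.130 atm
P(gaseous products) = (1+3)/1 × 2.82 = 11.28 atm
P_total at 586 °C = 2.130 + 11.28 = 13.41 atm
Scaling to 373 °C: P = 13.41 × 646.15/859.15 = 10.09 atm

10.1 atm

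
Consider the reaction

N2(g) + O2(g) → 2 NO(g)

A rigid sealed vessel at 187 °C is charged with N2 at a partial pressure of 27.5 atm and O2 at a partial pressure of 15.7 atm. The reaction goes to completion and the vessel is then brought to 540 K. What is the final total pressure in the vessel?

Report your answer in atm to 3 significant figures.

50.7 atm

With V and T fixed, P_i ∝ n_i, so the mole ratios apply directly to partial pressures at 187 °C.
P(O2) required for 27.5 atm of N2 = (1/1) × 27.5 = 27.50 atm; available 15.7 atm, so O2 is limiting.
P(N2) remaining = 27.5 − (1/1) × 15.7 = 11.80 atm
P(gaseous products) = (2)/1 × 15.7 = 31.40 atm
P_total at 187 °C = 11.80 + 31.40 = 43.20 atm
Scaling to 540 K: P = 43.20 × 540/460.15 = 50.70 atm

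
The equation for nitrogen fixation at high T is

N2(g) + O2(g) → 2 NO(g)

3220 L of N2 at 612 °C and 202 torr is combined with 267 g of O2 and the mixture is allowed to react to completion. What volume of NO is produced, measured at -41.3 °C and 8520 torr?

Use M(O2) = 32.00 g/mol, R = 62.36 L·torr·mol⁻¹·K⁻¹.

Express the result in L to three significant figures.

n(N2) = PV/RT = (202 × 3220) / (62.36 × 885.15) = 11.78 mol
n(O2) = 267 / 32.00 = 8.344 mol
For 11.78 mol N2, stoichiometry requires (1/1) × 11.78 = 11.78 mol O2; 8.344 mol is available, so O2 is limiting.
n(NO) = (2/1) × 8.344 = 16.69 mol
V(NO) = nRT/P = 16.69 × 62.36 × 231.85 / 8520 = 28.32 L

28.3 L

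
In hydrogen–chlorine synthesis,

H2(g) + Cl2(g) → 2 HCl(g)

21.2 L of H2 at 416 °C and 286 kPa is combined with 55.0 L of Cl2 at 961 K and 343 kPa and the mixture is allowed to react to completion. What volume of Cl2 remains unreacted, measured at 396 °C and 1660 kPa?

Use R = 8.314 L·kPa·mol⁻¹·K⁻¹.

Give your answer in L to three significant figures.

n(H2) = PV/RT = (286 × 21.2) / (8.314 × 689.15) = 1.058 mol
n(Cl2) = PV/RT = (343 × 55.0) / (8.314 × 961) = 2.361 mol
For 1.058 mol H2, stoichiometry requires (1/1) × 1.058 = 1.058 mol Cl2; 2.361 mol is available, so H2 is limiting.
n(Cl2) consumed = (1/1) × 1.058 = 1.058 mol; remaining = 2.361 − 1.058 = 1.303 mol
V(Cl2) = nRT/P = 1.303 × 8.314 × 669.15 / 1660 = 4.367 L

4.37 L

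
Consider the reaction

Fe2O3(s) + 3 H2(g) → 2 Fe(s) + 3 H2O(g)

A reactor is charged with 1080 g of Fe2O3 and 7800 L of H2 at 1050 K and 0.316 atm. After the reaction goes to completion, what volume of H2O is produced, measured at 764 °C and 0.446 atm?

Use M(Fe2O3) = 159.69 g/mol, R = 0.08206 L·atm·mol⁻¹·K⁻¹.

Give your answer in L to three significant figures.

n(Fe2O3) = 1080 / 159.69 = 6.763 mol
n(H2) = PV/RT = (0.316 × 7800) / (0.08206 × 1050) = 28.61 mol
For 6.763 mol Fe2O3, stoichiometry requires (3/1) × 6.763 = 20.29 mol H2; 28.61 mol is available, so Fe2O3 is limiting.
n(H2O) = (3/1) × 6.763 = 20.29 mol
V(H2O) = nRT/P = 20.29 × 0.08206 × 1037.15 / 0.446 = 3872 L

3870 L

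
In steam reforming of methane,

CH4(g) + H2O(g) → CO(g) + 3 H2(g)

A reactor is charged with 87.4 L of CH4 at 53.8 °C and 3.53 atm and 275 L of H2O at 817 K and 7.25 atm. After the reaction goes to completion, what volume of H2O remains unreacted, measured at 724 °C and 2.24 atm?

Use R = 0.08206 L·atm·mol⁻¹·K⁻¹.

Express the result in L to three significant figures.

666 L

n(CH4) = PV/RT = (3.53 × 87.4) / (0.08206 × 326.95) = 11.50 mol
n(H2O) = PV/RT = (7.25 × 275) / (0.08206 × 817) = 29.74 mol
For 11.50 mol CH4, stoichiometry requires (1/1) × 11.50 = 11.50 mol H2O; 29.74 mol is available, so CH4 is limiting.
n(H2O) consumed = (1/1) × 11.50 = 11.50 mol; remaining = 29.74 − 11.50 = 18.24 mol
V(H2O) = nRT/P = 18.24 × 0.08206 × 997.15 / 2.24 = 666.3 L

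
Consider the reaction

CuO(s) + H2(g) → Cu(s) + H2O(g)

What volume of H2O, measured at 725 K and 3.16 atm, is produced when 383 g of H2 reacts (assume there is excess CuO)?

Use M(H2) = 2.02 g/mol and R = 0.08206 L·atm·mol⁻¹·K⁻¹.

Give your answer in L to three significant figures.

3570 L

n(H2) = 383.0 / 2.02 = 189.6 mol
n(H2O) = (1/1) × 189.6 = 189.6 mol
V = nRT/P = 189.6 × 0.08206 × 725 / 3.16 = 3570 L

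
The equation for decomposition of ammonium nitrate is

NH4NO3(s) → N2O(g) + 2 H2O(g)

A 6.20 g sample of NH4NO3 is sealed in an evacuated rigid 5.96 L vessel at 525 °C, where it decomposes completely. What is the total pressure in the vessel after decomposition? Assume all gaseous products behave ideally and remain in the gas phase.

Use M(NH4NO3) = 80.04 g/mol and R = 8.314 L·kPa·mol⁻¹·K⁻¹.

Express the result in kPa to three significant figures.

n(NH4NO3) = 6.20 / 80.04 = 0.07746 mol
n(gas produced) = (3/1) × 0.07746 = 0.2324 mol
P = nRT/V = 0.2324 × 8.314 × 798.15 / 5.96 = 258.8 kPa

259 kPa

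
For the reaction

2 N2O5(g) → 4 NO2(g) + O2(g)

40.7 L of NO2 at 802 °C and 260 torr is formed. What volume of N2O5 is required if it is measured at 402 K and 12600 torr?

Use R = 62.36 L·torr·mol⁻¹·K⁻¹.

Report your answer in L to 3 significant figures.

0.157 L

n(NO2) = PV/RT = (260 × 40.7) / (62.36 × 1075.15) = 0.1578 mol
n(N2O5) = (2/4) × 0.1578 = 0.07890 mol
V = nRT/P = 0.07890 × 62.36 × 402 / 12600 = 0.1570 L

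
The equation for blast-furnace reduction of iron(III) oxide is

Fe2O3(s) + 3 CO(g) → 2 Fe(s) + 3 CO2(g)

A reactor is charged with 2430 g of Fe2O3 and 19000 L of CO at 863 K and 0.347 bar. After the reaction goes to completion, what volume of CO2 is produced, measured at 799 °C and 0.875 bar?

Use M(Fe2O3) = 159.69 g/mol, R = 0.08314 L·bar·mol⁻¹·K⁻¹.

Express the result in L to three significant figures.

4650 L

n(Fe2O3) = 2430 / 159.69 = 15.22 mol
n(CO) = PV/RT = (0.347 × 19000) / (0.08314 × 863) = 91.89 mol
For 15.22 mol Fe2O3, stoichiometry requires (3/1) × 15.22 = 45.66 mol CO; 91.89 mol is available, so Fe2O3 is limiting.
n(CO2) = (3/1) × 15.22 = 45.66 mol
V(CO2) = nRT/P = 45.66 × 0.08314 × 1072.15 / 0.875 = 4652 L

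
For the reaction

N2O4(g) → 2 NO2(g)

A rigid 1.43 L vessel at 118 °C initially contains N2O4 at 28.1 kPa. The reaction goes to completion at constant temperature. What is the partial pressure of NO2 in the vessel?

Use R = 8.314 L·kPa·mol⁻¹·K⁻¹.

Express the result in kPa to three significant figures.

n(N2O4)₀ = PV/RT = (28.1 × 1.43) / (8.314 × 391.15) = 0.01236 mol
n(NO2) = (2/1) × 0.01236 = 0.02472 mol
P(NO2) = nRT/V = 0.02472 × 8.314 × 391.15 / 1.43 = 56.22 kPa

56.2 kPa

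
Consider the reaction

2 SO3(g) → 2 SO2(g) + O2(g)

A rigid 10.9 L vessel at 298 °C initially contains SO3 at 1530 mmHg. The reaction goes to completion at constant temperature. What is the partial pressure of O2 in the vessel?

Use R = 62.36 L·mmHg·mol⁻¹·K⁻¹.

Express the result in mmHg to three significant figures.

n(SO3)₀ = PV/RT = (1530 × 10.9) / (62.36 × 571.15) = 0.4682 mol
n(O2) = (1/2) × 0.4682 = 0.2341 mol
P(O2) = nRT/V = 0.2341 × 62.36 × 571.15 / 10.9 = 764.9 mmHg

765 mmHg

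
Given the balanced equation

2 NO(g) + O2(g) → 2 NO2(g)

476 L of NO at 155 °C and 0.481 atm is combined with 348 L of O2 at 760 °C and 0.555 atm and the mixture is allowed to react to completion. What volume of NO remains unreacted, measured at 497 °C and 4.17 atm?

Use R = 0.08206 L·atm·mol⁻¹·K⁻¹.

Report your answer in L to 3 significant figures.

29.7 L

n(NO) = PV/RT = (0.481 × 476) / (0.08206 × 428.15) = 6.517 mol
n(O2) = PV/RT = (0.555 × 348) / (0.08206 × 1033.15) = 2.278 mol
For 6.517 mol NO, stoichiometry requires (1/2) × 6.517 = 3.259 mol O2; 2.278 mol is available, so O2 is limiting.
n(NO) consumed = (2/1) × 2.278 = 4.556 mol; remaining = 6.517 − 4.556 = 1.961 mol
V(NO) = nRT/P = 1.961 × 0.08206 × 770.15 / 4.17 = 29.72 L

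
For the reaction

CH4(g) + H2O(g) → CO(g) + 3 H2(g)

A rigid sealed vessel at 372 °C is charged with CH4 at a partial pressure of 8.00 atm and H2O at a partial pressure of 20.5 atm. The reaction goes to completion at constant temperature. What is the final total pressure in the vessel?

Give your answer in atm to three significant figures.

With V and T fixed, P_i ∝ n_i, so the mole ratios apply directly to partial pressures at 372 °C.
P(H2O) required for 8.00 atm of CH4 = (1/1) × 8.00 = 8.000 atm; available 20.5 atm, so CH4 is limiting.
P(H2O) remaining = 20.5 − (1/1) × 8.00 = 12.50 atm
P(gaseous products) = (1+3)/1 × 8.00 = 32.00 atm
P_total at 372 °C = 12.50 + 32.00 = 44.50 atm

44.5 atm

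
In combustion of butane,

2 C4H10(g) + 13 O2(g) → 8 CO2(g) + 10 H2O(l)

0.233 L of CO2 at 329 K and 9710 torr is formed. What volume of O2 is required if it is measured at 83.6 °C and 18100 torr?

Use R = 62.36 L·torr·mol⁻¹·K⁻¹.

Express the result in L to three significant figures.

n(CO2) = PV/RT = (9710 × 0.233) / (62.36 × 329) = 0.1103 mol
n(O2) = (13/8) × 0.1103 = 0.1792 mol
V = nRT/P = 0.1792 × 62.36 × 356.75 / 18100 = 0.2203 L

0.220 L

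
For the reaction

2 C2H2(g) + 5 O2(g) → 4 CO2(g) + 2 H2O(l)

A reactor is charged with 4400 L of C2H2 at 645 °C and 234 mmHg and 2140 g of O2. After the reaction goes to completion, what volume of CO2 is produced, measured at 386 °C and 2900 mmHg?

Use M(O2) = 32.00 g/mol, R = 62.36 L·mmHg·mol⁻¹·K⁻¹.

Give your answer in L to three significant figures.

n(C2H2) = PV/RT = (234 × 4400) / (62.36 × 918.15) = 17.98 mol
n(O2) = 2140 / 32.00 = 66.88 mol
For 17.98 mol C2H2, stoichiometry requires (5/2) × 17.98 = 44.95 mol O2; 66.88 mol is available, so C2H2 is limiting.
n(CO2) = (4/2) × 17.98 = 35.96 mol
V(CO2) = nRT/P = 35.96 × 62.36 × 659.15 / 2900 = 509.7 L

510 L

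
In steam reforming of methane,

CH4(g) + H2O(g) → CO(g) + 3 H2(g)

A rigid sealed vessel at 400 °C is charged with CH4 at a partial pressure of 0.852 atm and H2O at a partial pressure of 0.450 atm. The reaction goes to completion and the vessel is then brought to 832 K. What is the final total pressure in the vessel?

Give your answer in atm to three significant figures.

2.72 atm

Because the vessel is rigid and T is held at 400 °C, work the stoichiometry in partial pressures (P_i = n_iRT/V).
P(H2O) required for 0.852 atm of CH4 = (1/1) × 0.852 = 0.8520 atm; available 0.450 atm, so H2O is limiting.
P(CH4) remaining = 0.852 − (1/1) × 0.450 = 0.4020 atm
P(gaseous products) = (1+3)/1 × 0.450 = 1.800 atm
P_total at 400 °C = 0.4020 + 1.800 = 2.202 atm
Scaling to 832 K: P = 2.202 × 832/673.15 = 2.722 atm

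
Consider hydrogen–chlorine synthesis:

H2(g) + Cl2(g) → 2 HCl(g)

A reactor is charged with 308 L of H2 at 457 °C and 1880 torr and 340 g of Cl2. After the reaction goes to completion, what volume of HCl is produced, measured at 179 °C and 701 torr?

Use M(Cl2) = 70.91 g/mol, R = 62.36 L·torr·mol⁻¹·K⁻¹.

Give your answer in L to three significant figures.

n(H2) = PV/RT = (1880 × 308) / (62.36 × 730.15) = 12.72 mol
n(Cl2) = 340 / 70.91 = 4.795 mol
For 12.72 mol H2, stoichiometry requires (1/1) × 12.72 = 12.72 mol Cl2; 4.795 mol is available, so Cl2 is limiting.
n(HCl) = (2/1) × 4.795 = 9.590 mol
V(HCl) = nRT/P = 9.590 × 62.36 × 452.15 / 701 = 385.7 L

386 L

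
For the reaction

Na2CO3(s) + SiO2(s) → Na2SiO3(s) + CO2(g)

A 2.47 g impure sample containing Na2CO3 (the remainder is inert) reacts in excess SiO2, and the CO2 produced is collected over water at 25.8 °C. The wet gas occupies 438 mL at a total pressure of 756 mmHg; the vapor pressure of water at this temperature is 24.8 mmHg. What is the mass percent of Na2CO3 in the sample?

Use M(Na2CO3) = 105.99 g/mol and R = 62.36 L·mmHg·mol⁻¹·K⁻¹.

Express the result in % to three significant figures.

P(CO2) = 756 − 24.8 = 731.2 mmHg
n(CO2) = PV/RT = (731.2 × 0.4380) / (62.36 × 298.95) = 0.01718 mol
n(Na2CO3) = (1/1) × 0.01718 = 0.01718 mol
m(Na2CO3) = 0.01718 × 105.99 = 1.821 g
%Na2CO3 = 1.821 / 2.47 × 100 = 73.72%

73.7 %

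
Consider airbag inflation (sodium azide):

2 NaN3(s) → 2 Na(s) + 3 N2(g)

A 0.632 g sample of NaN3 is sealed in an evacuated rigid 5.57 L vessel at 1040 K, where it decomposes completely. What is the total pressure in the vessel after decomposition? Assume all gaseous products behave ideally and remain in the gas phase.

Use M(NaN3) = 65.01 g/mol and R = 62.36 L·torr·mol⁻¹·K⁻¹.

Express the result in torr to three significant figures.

n(NaN3) = 0.632 / 65.01 = 0.009722 mol
n(gas produced) = (3/2) × 0.009722 = 0.01458 mol
P = nRT/V = 0.01458 × 62.36 × 1040 / 5.57 = 169.8 torr

170 torr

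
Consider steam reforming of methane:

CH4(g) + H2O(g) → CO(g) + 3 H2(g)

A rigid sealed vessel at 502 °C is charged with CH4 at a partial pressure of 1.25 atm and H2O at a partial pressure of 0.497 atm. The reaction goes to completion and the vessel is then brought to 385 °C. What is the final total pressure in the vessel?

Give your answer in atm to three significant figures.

At constant V, partial pressures at 502 °C are proportional to moles, so apply stoichiometry directly to pressures.
P(H2O) required for 1.25 atm of CH4 = (1/1) × 1.25 = 1.250 atm; available 0.497 atm, so H2O is limiting.
P(CH4) remaining = 1.25 − (1/1) × 0.497 = 0.7530 atm
P(gaseous products) = (1+3)/1 × 0.497 = 1.988 atm
P_total at 502 °C = 0.7530 + 1.988 = 2.741 atm
Scaling to 385 °C: P = 2.741 × 658.15/775.15 = 2.327 atm

2.33 atm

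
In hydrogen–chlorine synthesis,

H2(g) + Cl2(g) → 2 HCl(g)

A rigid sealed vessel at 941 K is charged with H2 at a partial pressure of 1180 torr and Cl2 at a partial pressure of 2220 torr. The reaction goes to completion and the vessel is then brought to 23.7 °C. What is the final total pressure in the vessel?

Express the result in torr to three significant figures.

1070 torr

With V and T fixed, P_i ∝ n_i, so the mole ratios apply directly to partial pressures at 941 K.
P(Cl2) required for 1180 torr of H2 = (1/1) × 1180 = 1180 torr; available 2220 torr, so H2 is limiting.
P(Cl2) remaining = 2220 − (1/1) × 1180 = 1040 torr
P(gaseous products) = (2)/1 × 1180 = 2360 torr
P_total at 941 K = 1040 + 2360 = 3400 torr
Scaling to 23.7 °C: P = 3400 × 296.85/941 = 1073 torr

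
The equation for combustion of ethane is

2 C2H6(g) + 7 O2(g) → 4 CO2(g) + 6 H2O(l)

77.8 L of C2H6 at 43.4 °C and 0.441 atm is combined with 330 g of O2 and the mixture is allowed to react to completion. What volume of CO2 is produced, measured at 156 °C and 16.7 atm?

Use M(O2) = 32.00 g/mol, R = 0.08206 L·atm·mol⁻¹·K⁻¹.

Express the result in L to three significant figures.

5.57 L

n(C2H6) = PV/RT = (0.441 × 77.8) / (0.08206 × 316.55) = 1.321 mol
n(O2) = 330 / 32.00 = 10.31 mol
For 1.321 mol C2H6, stoichiometry requires (7/2) × 1.321 = 4.623 mol O2; 10.31 mol is available, so C2H6 is limiting.
n(CO2) = (4/2) × 1.321 = 2.642 mol
V(CO2) = nRT/P = 2.642 × 0.08206 × 429.15 / 16.7 = 5.571 L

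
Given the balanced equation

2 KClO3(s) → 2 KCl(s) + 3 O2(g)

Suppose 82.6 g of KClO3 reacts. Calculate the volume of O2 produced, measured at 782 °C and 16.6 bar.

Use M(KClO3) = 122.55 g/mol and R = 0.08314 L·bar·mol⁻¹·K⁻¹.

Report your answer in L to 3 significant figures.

n(KClO3) = 82.60 / 122.55 = 0.6740 mol
n(O2) = (3/2) × 0.6740 = 1.011 mol
V = nRT/P = 1.011 × 0.08314 × 1055.15 / 16.6 = 5.343 L

5.34 L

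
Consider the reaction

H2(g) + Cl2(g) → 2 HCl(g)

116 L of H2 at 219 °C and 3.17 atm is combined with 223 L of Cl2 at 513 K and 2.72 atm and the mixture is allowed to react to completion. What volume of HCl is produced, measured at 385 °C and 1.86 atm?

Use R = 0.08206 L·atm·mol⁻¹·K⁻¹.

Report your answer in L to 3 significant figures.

529 L

n(H2) = PV/RT = (3.17 × 116) / (0.08206 × 492.15) = 9.105 mol
n(Cl2) = PV/RT = (2.72 × 223) / (0.08206 × 513) = 14.41 mol
For 9.105 mol H2, stoichiometry requires (1/1) × 9.105 = 9.105 mol Cl2; 14.41 mol is available, so H2 is limiting.
n(HCl) = (2/1) × 9.105 = 18.21 mol
V(HCl) = nRT/P = 18.21 × 0.08206 × 658.15 / 1.86 = 528.8 L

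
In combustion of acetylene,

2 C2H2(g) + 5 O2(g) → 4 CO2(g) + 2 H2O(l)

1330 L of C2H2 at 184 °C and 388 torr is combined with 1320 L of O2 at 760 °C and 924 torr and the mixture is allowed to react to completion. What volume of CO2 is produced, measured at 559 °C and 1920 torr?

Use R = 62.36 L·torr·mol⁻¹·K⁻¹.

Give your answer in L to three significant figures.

n(C2H2) = PV/RT = (388 × 1330) / (62.36 × 457.15) = 18.10 mol
n(O2) = PV/RT = (924 × 1320) / (62.36 × 1033.15) = 18.93 mol
For 18.10 mol C2H2, stoichiometry requires (5/2) × 18.10 = 45.25 mol O2; 18.93 mol is available, so O2 is limiting.
n(CO2) = (4/5) × 18.93 = 15.14 mol
V(CO2) = nRT/P = 15.14 × 62.36 × 832.15 / 1920 = 409.2 L

409 L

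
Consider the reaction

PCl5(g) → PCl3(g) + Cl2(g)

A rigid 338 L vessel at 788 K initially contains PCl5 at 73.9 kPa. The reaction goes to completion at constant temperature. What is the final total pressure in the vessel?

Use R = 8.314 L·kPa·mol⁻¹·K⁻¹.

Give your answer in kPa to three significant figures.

148 kPa

Since T and V are fixed, P_final/P_initial = n_final/n_initial = 2/1.
P_final = (2/1) × 73.9 = 147.8 kPa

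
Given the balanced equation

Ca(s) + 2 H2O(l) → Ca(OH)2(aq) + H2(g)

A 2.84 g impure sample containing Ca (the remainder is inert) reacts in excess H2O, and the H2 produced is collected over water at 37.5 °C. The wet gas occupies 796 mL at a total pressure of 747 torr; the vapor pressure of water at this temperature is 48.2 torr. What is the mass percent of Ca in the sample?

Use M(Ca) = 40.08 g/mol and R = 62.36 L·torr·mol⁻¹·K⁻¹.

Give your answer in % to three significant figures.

40.5 %

P(H2) = 747 − 48.2 = 698.8 torr
n(H2) = PV/RT = (698.8 × 0.7960) / (62.36 × 310.65) = 0.02871 mol
n(Ca) = (1/1) × 0.02871 = 0.02871 mol
m(Ca) = 0.02871 × 40.08 = 1.151 g
%Ca = 1.151 / 2.84 × 100 = 40.53%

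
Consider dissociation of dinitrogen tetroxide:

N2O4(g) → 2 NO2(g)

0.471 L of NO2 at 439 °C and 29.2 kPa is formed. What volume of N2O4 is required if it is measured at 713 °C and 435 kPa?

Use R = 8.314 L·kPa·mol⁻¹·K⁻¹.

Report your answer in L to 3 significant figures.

n(NO2) = PV/RT = (29.2 × 0.471) / (8.314 × 712.15) = 0.002323 mol
n(N2O4) = (1/2) × 0.002323 = 0.001161 mol
V = nRT/P = 0.001161 × 8.314 × 986.15 / 435 = 0.02188 L

0.0219 L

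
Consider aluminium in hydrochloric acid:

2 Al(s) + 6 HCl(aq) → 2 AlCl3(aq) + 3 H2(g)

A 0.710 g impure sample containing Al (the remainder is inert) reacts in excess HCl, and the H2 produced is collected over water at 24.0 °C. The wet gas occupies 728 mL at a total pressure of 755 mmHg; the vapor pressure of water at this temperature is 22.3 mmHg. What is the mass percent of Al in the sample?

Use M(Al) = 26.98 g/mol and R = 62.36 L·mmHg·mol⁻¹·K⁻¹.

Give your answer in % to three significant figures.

P(H2) = 755 − 22.3 = 732.7 mmHg
n(H2) = PV/RT = (732.7 × 0.7280) / (62.36 × 297.15) = 0.02879 mol
n(Al) = (2/3) × 0.02879 = 0.01919 mol
m(Al) = 0.01919 × 26.98 = 0.5177 g
%Al = 0.5177 / 0.710 × 100 = 72.92%

72.9 %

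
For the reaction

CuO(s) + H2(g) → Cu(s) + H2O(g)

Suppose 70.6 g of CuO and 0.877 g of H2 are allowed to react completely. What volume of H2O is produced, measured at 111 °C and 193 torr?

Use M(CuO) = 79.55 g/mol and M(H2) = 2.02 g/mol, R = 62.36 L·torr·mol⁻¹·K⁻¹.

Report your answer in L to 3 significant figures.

53.9 L

n(CuO) = 70.6 / 79.55 = 0.8875 mol
n(H2) = 0.877 / 2.02 = 0.4342 mol
For 0.8875 mol CuO, stoichiometry requires (1/1) × 0.8875 = 0.8875 mol H2; 0.4342 mol is available, so H2 is limiting.
n(H2O) = (1/1) × 0.4342 = 0.4342 mol
V(H2O) = nRT/P = 0.4342 × 62.36 × 384.15 / 193 = 53.89 L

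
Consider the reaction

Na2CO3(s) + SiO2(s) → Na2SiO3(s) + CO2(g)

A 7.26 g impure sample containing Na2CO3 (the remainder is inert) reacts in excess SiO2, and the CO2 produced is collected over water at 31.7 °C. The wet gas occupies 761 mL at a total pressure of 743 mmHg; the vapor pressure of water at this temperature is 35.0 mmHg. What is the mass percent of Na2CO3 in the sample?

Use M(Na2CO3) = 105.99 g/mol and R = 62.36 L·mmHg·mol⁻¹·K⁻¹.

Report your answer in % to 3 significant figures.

41.4 %

P(CO2) = 743 − 35.0 = 708.0 mmHg
n(CO2) = PV/RT = (708.0 × 0.7610) / (62.36 × 304.85) = 0.02834 mol
n(Na2CO3) = (1/1) × 0.02834 = 0.02834 mol
m(Na2CO3) = 0.02834 × 105.99 = 3.004 g
%Na2CO3 = 3.004 / 7.26 × 100 = 41.38%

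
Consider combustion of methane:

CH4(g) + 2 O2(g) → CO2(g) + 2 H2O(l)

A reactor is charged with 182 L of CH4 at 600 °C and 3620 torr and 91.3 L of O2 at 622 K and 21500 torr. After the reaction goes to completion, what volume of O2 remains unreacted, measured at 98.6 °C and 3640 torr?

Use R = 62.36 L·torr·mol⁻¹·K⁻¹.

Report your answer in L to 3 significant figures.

n(CH4) = PV/RT = (3620 × 182) / (62.36 × 873.15) = 12.10 mol
n(O2) = PV/RT = (21500 × 91.3) / (62.36 × 622) = 50.61 mol
For 12.10 mol CH4, stoichiometry requires (2/1) × 12.10 = 24.20 mol O2; 50.61 mol is available, so CH4 is limiting.
n(O2) consumed = (2/1) × 12.10 = 24.20 mol; remaining = 50.61 − 24.20 = 26.41 mol
V(O2) = nRT/P = 26.41 × 62.36 × 371.75 / 3640 = 168.2 L

168 L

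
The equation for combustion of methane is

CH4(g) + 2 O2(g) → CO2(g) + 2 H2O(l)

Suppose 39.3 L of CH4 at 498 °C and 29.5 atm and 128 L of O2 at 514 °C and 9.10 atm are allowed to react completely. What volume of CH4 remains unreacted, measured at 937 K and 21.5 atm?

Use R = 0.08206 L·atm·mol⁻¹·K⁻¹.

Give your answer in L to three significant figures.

n(CH4) = PV/RT = (29.5 × 39.3) / (0.08206 × 771.15) = 18.32 mol
n(O2) = PV/RT = (9.10 × 128) / (0.08206 × 787.15) = 18.03 mol
For 18.32 mol CH4, stoichiometry requires (2/1) × 18.32 = 36.64 mol O2; 18.03 mol is available, so O2 is limiting.
n(CH4) consumed = (1/2) × 18.03 = 9.015 mol; remaining = 18.32 − 9.015 = 9.305 mol
V(CH4) = nRT/P = 9.305 × 0.08206 × 937 / 21.5 = 33.28 L

33.3 L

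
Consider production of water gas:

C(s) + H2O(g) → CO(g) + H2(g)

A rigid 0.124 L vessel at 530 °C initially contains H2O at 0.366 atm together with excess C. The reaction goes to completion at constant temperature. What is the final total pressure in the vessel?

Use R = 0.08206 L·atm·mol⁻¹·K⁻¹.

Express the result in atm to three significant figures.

0.732 atm

Rigid vessel, constant T ⇒ P scales with total gas moles (1 → 2).
P_final = (2/1) × 0.366 = 0.7320 atm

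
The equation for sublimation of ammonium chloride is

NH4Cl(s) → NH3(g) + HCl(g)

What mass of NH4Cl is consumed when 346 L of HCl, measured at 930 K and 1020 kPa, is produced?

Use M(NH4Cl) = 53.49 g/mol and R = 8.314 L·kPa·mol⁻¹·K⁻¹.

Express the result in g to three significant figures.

2440 g

n(HCl) = PV/RT = (1020 × 346) / (8.314 × 930) = 45.64 mol
n(NH4Cl) = (1/1) × 45.64 = 45.64 mol
m(NH4Cl) = 45.64 × 53.49 = 2441 g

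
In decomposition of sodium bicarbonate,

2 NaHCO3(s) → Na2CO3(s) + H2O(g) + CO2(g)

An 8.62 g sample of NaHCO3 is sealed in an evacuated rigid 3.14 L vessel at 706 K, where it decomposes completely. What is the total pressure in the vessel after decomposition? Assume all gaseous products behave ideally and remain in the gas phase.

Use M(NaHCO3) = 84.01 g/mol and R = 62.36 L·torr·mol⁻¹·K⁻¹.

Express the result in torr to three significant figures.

n(NaHCO3) = 8.62 / 84.01 = 0.1026 mol
n(gas produced) = (2/2) × 0.1026 = 0.1026 mol
P = nRT/V = 0.1026 × 62.36 × 706 / 3.14 = 1439 torr

1440 torr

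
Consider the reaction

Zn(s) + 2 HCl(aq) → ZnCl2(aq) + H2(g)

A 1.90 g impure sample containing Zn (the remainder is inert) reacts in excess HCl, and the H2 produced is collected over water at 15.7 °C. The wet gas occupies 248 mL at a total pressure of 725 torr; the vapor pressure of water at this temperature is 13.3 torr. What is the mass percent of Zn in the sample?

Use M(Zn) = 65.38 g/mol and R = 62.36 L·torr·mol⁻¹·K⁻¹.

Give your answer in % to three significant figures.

P(H2) = 725 − 13.3 = 711.7 torr
n(H2) = PV/RT = (711.7 × 0.2480) / (62.36 × 288.85) = 0.009799 mol
n(Zn) = (1/1) × 0.009799 = 0.009799 mol
m(Zn) = 0.009799 × 65.38 = 0.6407 g
%Zn = 0.6407 / 1.90 × 100 = 33.72%

33.7 %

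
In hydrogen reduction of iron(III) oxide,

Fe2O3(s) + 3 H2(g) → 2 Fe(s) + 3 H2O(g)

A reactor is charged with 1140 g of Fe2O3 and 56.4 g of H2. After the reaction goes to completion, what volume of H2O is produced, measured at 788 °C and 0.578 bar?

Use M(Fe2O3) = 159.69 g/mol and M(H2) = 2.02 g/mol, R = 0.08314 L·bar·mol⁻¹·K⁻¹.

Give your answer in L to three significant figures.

n(Fe2O3) = 1140 / 159.69 = 7.139 mol
n(H2) = 56.4 / 2.02 = 27.92 mol
For 7.139 mol Fe2O3, stoichiometry requires (3/1) × 7.139 = 21.42 mol H2; 27.92 mol is available, so Fe2O3 is limiting.
n(H2O) = (3/1) × 7.139 = 21.42 mol
V(H2O) = nRT/P = 21.42 × 0.08314 × 1061.15 / 0.578 = 3269 L

3270 L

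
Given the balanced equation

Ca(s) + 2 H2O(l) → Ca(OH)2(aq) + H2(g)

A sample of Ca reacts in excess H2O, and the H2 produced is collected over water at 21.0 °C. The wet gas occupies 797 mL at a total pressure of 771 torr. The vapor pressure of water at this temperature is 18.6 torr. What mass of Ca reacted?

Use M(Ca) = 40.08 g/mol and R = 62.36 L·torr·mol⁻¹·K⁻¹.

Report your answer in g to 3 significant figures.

1.31 g

P(H2) = 771 − 18.6 = 752.4 torr
n(H2) = PV/RT = (752.4 × 0.7970) / (62.36 × 294.15) = 0.03269 mol
n(Ca) = (1/1) × 0.03269 = 0.03269 mol
m(Ca) = 0.03269 × 40.08 = 1.310 g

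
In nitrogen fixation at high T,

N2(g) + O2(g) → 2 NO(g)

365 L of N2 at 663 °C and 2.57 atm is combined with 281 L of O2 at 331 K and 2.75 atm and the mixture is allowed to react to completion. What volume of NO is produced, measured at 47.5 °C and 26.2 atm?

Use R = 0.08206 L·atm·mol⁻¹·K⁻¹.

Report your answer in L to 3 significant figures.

24.5 L

n(N2) = PV/RT = (2.57 × 365) / (0.08206 × 936.15) = 12.21 mol
n(O2) = PV/RT = (2.75 × 281) / (0.08206 × 331) = 28.45 mol
For 12.21 mol N2, stoichiometry requires (1/1) × 12.21 = 12.21 mol O2; 28.45 mol is available, so N2 is limiting.
n(NO) = (2/1) × 12.21 = 24.42 mol
V(NO) = nRT/P = 24.42 × 0.08206 × 320.65 / 26.2 = 24.52 L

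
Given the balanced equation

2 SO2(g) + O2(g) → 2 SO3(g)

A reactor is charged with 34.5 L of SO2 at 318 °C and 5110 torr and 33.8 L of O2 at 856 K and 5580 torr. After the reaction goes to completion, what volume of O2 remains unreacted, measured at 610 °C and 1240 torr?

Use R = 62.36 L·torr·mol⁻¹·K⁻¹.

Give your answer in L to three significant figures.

50.7 L

n(SO2) = PV/RT = (5110 × 34.5) / (62.36 × 591.15) = 4.782 mol
n(O2) = PV/RT = (5580 × 33.8) / (62.36 × 856) = 3.533 mol
For 4.782 mol SO2, stoichiometry requires (1/2) × 4.782 = 2.391 mol O2; 3.533 mol is available, so SO2 is limiting.
n(O2) consumed = (1/2) × 4.782 = 2.391 mol; remaining = 3.533 − 2.391 = 1.142 mol
V(O2) = nRT/P = 1.142 × 62.36 × 883.15 / 1240 = 50.72 L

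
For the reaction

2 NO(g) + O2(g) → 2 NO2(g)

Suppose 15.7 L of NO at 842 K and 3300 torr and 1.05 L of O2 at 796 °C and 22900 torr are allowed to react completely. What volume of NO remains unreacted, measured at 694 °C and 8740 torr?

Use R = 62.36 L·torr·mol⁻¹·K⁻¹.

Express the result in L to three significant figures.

n(NO) = PV/RT = (3300 × 15.7) / (62.36 × 842) = 0.9867 mol
n(O2) = PV/RT = (22900 × 1.05) / (62.36 × 1069.15) = 0.3606 mol
For 0.9867 mol NO, stoichiometry requires (1/2) × 0.9867 = 0.4934 mol O2; 0.3606 mol is available, so O2 is limiting.
n(NO) consumed = (2/1) × 0.3606 = 0.7212 mol; remaining = 0.9867 − 0.7212 = 0.2655 mol
V(NO) = nRT/P = 0.2655 × 62.36 × 967.15 / 8740 = 1.832 L

1.83 L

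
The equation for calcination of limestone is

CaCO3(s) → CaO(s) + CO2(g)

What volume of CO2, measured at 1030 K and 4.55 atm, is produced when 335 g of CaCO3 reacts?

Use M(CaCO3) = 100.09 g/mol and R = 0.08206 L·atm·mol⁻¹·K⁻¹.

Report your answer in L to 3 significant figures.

62.2 L

n(CaCO3) = 335.0 / 100.09 = 3.347 mol
n(CO2) = (1/1) × 3.347 = 3.347 mol
V = nRT/P = 3.347 × 0.08206 × 1030 / 4.55 = 62.17 L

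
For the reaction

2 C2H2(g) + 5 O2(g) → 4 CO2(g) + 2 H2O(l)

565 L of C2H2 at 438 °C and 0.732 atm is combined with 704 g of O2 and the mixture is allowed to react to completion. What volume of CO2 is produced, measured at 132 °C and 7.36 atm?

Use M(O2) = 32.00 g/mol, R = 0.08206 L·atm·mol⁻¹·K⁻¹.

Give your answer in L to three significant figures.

n(C2H2) = PV/RT = (0.732 × 565) / (0.08206 × 711.15) = 7.087 mol
n(O2) = 704 / 32.00 = 22.00 mol
For 7.087 mol C2H2, stoichiometry requires (5/2) × 7.087 = 17.72 mol O2; 22.00 mol is available, so C2H2 is limiting.
n(CO2) = (4/2) × 7.087 = 14.17 mol
V(CO2) = nRT/P = 14.17 × 0.08206 × 405.15 / 7.36 = 64.01 L

64.0 L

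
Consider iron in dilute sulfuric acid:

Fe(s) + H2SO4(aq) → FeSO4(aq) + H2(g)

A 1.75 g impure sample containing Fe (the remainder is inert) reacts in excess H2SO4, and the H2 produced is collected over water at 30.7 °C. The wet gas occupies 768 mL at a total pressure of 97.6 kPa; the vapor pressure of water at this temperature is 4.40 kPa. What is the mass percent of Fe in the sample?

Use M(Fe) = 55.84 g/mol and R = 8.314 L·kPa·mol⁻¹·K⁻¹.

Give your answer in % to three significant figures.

90.4 %

P(H2) = 97.6 − 4.40 = 93.20 kPa
n(H2) = PV/RT = (93.20 × 0.7680) / (8.314 × 303.85) = 0.02833 mol
n(Fe) = (1/1) × 0.02833 = 0.02833 mol
m(Fe) = 0.02833 × 55.84 = 1.582 g
%Fe = 1.582 / 1.75 × 100 = 90.40%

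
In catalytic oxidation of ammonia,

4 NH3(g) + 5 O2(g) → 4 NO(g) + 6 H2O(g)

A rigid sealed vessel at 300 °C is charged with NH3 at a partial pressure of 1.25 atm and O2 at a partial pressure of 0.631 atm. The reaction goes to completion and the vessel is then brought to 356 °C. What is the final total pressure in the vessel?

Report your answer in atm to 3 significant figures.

With V and T fixed, P_i ∝ n_i, so the mole ratios apply directly to partial pressures at 300 °C.
P(O2) required for 1.25 atm of NH3 = (5/4) × 1.25 = 1.562 atm; available 0.631 atm, so O2 is limiting.
P(NH3) remaining = 1.25 − (4/5) × 0.631 = 0.7452 atm
P(gaseous products) = (4+6)/5 × 0.631 = 1.262 atm
P_total at 300 °C = 0.7452 + 1.262 = 2.007 atm
Scaling to 356 °C: P = 2.007 × 629.15/573.15 = 2.203 atm

2.20 atm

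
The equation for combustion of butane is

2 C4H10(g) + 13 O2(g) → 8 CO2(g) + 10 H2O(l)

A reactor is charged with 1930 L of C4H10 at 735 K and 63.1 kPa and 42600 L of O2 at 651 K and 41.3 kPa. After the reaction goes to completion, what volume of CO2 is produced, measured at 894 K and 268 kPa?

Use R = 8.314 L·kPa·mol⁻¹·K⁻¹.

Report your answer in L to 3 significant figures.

2210 L

n(C4H10) = PV/RT = (63.1 × 1930) / (8.314 × 735) = 19.93 mol
n(O2) = PV/RT = (41.3 × 42600) / (8.314 × 651) = 325.1 mol
For 19.93 mol C4H10, stoichiometry requires (13/2) × 19.93 = 129.5 mol O2; 325.1 mol is available, so C4H10 is limiting.
n(CO2) = (8/2) × 19.93 = 79.72 mol
V(CO2) = nRT/P = 79.72 × 8.314 × 894 / 268 = 2211 L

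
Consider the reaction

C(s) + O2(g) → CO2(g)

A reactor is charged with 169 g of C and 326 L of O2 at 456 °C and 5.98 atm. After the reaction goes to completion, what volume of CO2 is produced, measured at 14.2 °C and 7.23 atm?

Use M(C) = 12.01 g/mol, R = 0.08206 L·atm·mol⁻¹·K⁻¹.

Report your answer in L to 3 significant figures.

45.9 L

n(C) = 169 / 12.01 = 14.07 mol
n(O2) = PV/RT = (5.98 × 326) / (0.08206 × 729.15) = 32.58 mol
For 14.07 mol C, stoichiometry requires (1/1) × 14.07 = 14.07 mol O2; 32.58 mol is available, so C is limiting.
n(CO2) = (1/1) × 14.07 = 14.07 mol
V(CO2) = nRT/P = 14.07 × 0.08206 × 287.35 / 7.23 = 45.89 L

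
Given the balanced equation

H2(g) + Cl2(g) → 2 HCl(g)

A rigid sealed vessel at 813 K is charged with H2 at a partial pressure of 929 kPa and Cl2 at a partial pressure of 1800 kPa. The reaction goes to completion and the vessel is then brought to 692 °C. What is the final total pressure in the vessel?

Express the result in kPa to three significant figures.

3240 kPa

Because the vessel is rigid and T is held at 813 K, work the stoichiometry in partial pressures (P_i = n_iRT/V).
P(Cl2) required for 929 kPa of H2 = (1/1) × 929 = 929.0 kPa; available 1800 kPa, so H2 is limiting.
P(Cl2) remaining = 1800 − (1/1) × 929 = 871.0 kPa
P(gaseous products) = (2)/1 × 929 = 1858 kPa
P_total at 813 K = 871.0 + 1858 = 2729 kPa
Scaling to 692 °C: P = 2729 × 965.15/813 = 3240 kPa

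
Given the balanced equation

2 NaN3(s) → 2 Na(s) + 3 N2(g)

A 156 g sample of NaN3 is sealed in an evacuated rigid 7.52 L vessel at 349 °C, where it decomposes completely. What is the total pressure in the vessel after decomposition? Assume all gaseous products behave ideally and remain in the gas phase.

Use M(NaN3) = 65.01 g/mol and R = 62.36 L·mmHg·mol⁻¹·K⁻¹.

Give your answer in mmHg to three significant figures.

18600 mmHg

n(NaN3) = 156 / 65.01 = 2.400 mol
n(gas produced) = (3/2) × 2.400 = 3.600 mol
P = nRT/V = 3.600 × 62.36 × 622.15 / 7.52 = 18570 mmHg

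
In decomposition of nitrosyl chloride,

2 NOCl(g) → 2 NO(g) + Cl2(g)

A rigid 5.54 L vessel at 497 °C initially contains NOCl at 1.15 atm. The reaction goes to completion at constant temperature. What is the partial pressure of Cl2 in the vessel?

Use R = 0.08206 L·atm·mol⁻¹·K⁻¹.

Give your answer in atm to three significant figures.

0.575 atm

n(NOCl)₀ = PV/RT = (1.15 × 5.54) / (0.08206 × 770.15) = 0.1008 mol
n(Cl2) = (1/2) × 0.1008 = 0.05040 mol
P(Cl2) = nRT/V = 0.05040 × 0.08206 × 770.15 / 5.54 = 0.5749 atm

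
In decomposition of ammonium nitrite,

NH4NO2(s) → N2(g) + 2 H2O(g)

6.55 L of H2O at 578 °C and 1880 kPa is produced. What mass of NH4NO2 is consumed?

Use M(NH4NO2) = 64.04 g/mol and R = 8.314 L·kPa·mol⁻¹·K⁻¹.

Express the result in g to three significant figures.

55.7 g

n(H2O) = PV/RT = (1880 × 6.55) / (8.314 × 851.15) = 1.740 mol
n(NH4NO2) = (1/2) × 1.740 = 0.8700 mol
m(NH4NO2) = 0.8700 × 64.04 = 55.71 g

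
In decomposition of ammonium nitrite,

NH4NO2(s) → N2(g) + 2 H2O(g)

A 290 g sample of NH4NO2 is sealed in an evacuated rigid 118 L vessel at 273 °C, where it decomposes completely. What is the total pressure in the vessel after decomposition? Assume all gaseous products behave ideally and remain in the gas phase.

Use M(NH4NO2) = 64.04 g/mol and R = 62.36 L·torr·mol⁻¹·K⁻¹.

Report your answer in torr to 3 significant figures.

n(NH4NO2) = 290 / 64.04 = 4.528 mol
n(gas produced) = (3/1) × 4.528 = 13.58 mol
P = nRT/V = 13.58 × 62.36 × 546.15 / 118 = 3920 torr

3920 torr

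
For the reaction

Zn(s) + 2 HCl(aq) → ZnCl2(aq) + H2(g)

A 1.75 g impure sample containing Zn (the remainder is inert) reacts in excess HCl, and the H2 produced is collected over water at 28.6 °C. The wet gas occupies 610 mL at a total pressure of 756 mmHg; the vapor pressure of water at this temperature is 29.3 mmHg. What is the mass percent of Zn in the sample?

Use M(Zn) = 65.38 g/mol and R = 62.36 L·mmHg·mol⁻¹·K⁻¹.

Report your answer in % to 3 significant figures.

P(H2) = 756 − 29.3 = 726.7 mmHg
n(H2) = PV/RT = (726.7 × 0.6100) / (62.36 × 301.75) = 0.02356 mol
n(Zn) = (1/1) × 0.02356 = 0.02356 mol
m(Zn) = 0.02356 × 65.38 = 1.540 g
%Zn = 1.540 / 1.75 × 100 = 88.00%

88.0 %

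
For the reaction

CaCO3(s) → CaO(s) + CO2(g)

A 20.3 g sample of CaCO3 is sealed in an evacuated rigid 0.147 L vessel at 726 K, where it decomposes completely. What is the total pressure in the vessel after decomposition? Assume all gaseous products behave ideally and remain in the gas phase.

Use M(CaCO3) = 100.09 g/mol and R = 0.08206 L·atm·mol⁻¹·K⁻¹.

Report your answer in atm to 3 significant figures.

n(CaCO3) = 20.3 / 100.09 = 0.2028 mol
n(gas produced) = (1/1) × 0.2028 = 0.2028 mol
P = nRT/V = 0.2028 × 0.08206 × 726 / 0.147 = 82.19 atm

82.2 atm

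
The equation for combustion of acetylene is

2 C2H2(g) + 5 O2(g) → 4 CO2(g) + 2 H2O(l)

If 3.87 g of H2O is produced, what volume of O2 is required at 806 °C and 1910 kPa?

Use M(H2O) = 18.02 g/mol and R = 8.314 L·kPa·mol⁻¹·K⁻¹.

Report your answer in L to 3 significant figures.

2.52 L

n(H2O) = 3.870 / 18.02 = 0.2148 mol
n(O2) = (5/2) × 0.2148 = 0.5370 mol
V = nRT/P = 0.5370 × 8.314 × 1079.15 / 1910 = 2.523 L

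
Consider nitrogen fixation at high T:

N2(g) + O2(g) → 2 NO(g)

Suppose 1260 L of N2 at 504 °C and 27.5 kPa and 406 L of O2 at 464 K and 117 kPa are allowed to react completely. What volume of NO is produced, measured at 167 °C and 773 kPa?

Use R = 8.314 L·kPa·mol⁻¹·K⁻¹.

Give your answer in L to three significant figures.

n(N2) = PV/RT = (27.5 × 1260) / (8.314 × 777.15) = 5.363 mol
n(O2) = PV/RT = (117 × 406) / (8.314 × 464) = 12.31 mol
For 5.363 mol N2, stoichiometry requires (1/1) × 5.363 = 5.363 mol O2; 12.31 mol is available, so N2 is limiting.
n(NO) = (2/1) × 5.363 = 10.73 mol
V(NO) = nRT/P = 10.73 × 8.314 × 440.15 / 773 = 50.80 L

50.8 L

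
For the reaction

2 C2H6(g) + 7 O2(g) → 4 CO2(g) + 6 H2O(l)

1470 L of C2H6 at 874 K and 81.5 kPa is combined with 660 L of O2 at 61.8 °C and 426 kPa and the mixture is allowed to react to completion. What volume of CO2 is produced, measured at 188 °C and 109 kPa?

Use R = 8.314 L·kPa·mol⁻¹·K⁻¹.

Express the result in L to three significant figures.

n(C2H6) = PV/RT = (81.5 × 1470) / (8.314 × 874) = 16.49 mol
n(O2) = PV/RT = (426 × 660) / (8.314 × 334.95) = 101.0 mol
For 16.49 mol C2H6, stoichiometry requires (7/2) × 16.49 = 57.71 mol O2; 101.0 mol is available, so C2H6 is limiting.
n(CO2) = (4/2) × 16.49 = 32.98 mol
V(CO2) = nRT/P = 32.98 × 8.314 × 461.15 / 109 = 1160 L

1160 L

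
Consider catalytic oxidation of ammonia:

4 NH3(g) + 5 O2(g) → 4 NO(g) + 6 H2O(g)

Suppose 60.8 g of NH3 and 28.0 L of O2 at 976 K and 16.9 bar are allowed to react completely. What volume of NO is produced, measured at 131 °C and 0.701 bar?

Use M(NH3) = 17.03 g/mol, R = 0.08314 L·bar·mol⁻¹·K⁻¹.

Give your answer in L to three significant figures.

171 L

n(NH3) = 60.8 / 17.03 = 3.570 mol
n(O2) = PV/RT = (16.9 × 28.0) / (0.08314 × 976) = 5.832 mol
For 3.570 mol NH3, stoichiometry requires (5/4) × 3.570 = 4.462 mol O2; 5.832 mol is available, so NH3 is limiting.
n(NO) = (4/4) × 3.570 = 3.570 mol
V(NO) = nRT/P = 3.570 × 0.08314 × 404.15 / 0.701 = 171.1 L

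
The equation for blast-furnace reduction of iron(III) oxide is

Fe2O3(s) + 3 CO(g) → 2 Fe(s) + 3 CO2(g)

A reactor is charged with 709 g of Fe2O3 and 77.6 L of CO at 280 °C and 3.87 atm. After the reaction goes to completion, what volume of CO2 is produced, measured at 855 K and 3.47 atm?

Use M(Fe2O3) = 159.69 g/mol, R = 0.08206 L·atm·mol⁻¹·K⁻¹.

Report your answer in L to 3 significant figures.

n(Fe2O3) = 709 / 159.69 = 4.440 mol
n(CO) = PV/RT = (3.87 × 77.6) / (0.08206 × 553.15) = 6.616 mol
For 4.440 mol Fe2O3, stoichiometry requires (3/1) × 4.440 = 13.32 mol CO; 6.616 mol is available, so CO is limiting.
n(CO2) = (3/3) × 6.616 = 6.616 mol
V(CO2) = nRT/P = 6.616 × 0.08206 × 855 / 3.47 = 133.8 L

134 L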